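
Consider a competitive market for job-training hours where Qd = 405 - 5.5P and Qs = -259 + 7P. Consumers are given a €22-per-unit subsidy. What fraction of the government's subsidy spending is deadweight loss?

DWL / government spending = 121/645

Pre-subsidy: 405 - 5.5P = -259 + 7P gives P* = 53.12, Q* = 112.84.
With the rebate, buyers effectively pay Pb = Ps − 22, where Ps is the price sellers receive.
Demand in terms of Ps becomes Qd = 405 − 5.5(Ps − 22) = 526 - 5.5Ps. Setting this equal to supply: 526 - 5.5Ps = -259 + 7Ps, so Ps = 62.8.
Buyers pay Pb = 62.8 − 22 = 40.8; Q' = -259 + 7·62.8 = 180.6.
ΔCS = ½(112.84 + 180.6)(53.12 − 40.8) = 1807.5904; ΔPS = ½(112.84 + 180.6)(62.8 − 53.12) = 1420.2496.
Government spending = 22 × 180.6 = 3973.2.
DWL = ½ × 22 × (180.6 − 112.84) = 745.36; fraction = 745.36 / 3973.2 = 121/645.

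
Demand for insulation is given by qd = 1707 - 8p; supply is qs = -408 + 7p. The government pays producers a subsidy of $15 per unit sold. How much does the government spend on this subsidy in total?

Government cost = $9525

Pre-subsidy: 1707 - 8p = -408 + 7p gives p* = 141, q* = 579.
With the subsidy, sellers receive ps = pb + 15 for each unit, where pb is the price buyers pay.
Supply in terms of pb becomes qs = -408 + 7(pb + 15) = -303 + 7pb. Setting this equal to demand: 1707 - 8pb = -303 + 7pb, so pb = 134.
Sellers receive ps = 134 + 15 = 149; q' = 1707 − 8·134 = 635.
Government outlay = subsidy × quantity = 15 × 635 = 9525.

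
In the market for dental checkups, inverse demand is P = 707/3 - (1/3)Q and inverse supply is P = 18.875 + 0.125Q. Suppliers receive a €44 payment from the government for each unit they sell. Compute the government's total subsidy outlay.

Government cost = €25036

Pre-subsidy: 707/3 - (1/3)Q = 18.875 + 0.125Q gives Q* = 473 and P* = 78.
With the subsidy, sellers receive Ps = Pb + 44 for each unit, where Pb is the price buyers pay.
On the curves, Pb = 707/3 - (1/3)Q and Ps = 18.875 + 0.125Q; the wedge Ps − Pb = 44 gives 18.875 + 0.125Q − (707/3 - (1/3)Q) = 44, so Q' = 569.
Then Pb = 707/3 − (1/3)·569 = 46 and Ps = 18.875 + 0.125·569 = 90.
Government outlay = subsidy × quantity = 44 × 569 = 25036.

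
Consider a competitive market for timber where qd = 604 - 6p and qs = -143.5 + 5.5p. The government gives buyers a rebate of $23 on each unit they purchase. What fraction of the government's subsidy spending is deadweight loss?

Pre-subsidy: 604 - 6p = -143.5 + 5.5p gives p* = 65, q* = 214.
With the rebate, buyers effectively pay pb = ps − 23, where ps is the price sellers receive.
Demand in terms of ps becomes qd = 604 − 6(ps − 23) = 742 - 6ps. Setting this equal to supply: 742 - 6ps = -143.5 + 5.5ps, so ps = 77.
Buyers pay pb = 77 − 23 = 54; q' = -143.5 + 5.5·77 = 280.
ΔCS = ½(214 + 280)(65 − 54) = 2717; ΔPS = ½(214 + 280)(77 − 65) = 2964.
Government spending = 23 × 280 = 6440.
DWL = ½ × 23 × (280 − 214) = 759; fraction = 759 / 6440 = 33/280.

DWL / government spending = 33/280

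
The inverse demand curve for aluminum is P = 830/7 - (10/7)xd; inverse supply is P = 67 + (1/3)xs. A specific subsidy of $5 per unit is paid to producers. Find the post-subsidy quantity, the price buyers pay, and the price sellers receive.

Pre-subsidy: 830/7 - (10/7)x = 67 + (1/3)x gives x* = 1083/37 and P* = 2840/37.
With the subsidy, sellers receive Ps = Pb + 5 for each unit, where Pb is the price buyers pay.
On the curves, Pb = 830/7 - (10/7)x and Ps = 67 + (1/3)x; the wedge Ps − Pb = 5 gives 67 + (1/3)x − (830/7 - (10/7)x) = 5, so x' = 1188/37.
Then Pb = 830/7 − (10/7)·(1188/37) = 2690/37 and Ps = 67 + (1/3)·(1188/37) = 2875/37.

x' = 1188/37; buyers pay 2690/37; sellers receive 2875/37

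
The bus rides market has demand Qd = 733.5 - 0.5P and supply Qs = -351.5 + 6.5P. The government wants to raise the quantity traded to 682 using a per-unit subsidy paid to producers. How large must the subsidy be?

At Q = 682, invert demand for the buyer price: Pb = (733.5 − 682)/0.5 = 103; invert supply for the seller price: Ps = (682 − (-351.5))/6.5 = 159.
The subsidy must fill the gap: s = Ps − Pb = 159 − 103 = 56.

Required subsidy s = 56 per unit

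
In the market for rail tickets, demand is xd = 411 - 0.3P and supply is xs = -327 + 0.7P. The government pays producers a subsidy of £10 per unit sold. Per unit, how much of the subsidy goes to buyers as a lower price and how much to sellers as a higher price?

Buyers gain £7 per unit; sellers gain £3 per unit

Pre-subsidy: 411 - 0.3P = -327 + 0.7P gives P* = 738, x* = 189.6.
With the subsidy, sellers receive Ps = Pb + 10 for each unit, where Pb is the price buyers pay.
Supply in terms of Pb becomes xs = -327 + 0.7(Pb + 10) = -320 + 0.7Pb. Setting this equal to demand: 411 - 0.3Pb = -320 + 0.7Pb, so Pb = 731.
Sellers receive Ps = 731 + 10 = 741; x' = 411 − 0.3·731 = 191.7.
Buyers' price falls by P* − Pb = 738 − 731 = 7; sellers' price rises by Ps − P* = 741 − 738 = 3.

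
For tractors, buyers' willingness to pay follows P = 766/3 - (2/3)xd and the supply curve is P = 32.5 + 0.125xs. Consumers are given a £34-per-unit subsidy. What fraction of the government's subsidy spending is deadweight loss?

DWL / government spending = 102/1541

Pre-subsidy: 766/3 - (2/3)x = 32.5 + 0.125x gives x* = 5348/19 and P* = 1286/19.
With the rebate, buyers effectively pay Pb = Ps − 34, where Ps is the price sellers receive.
On the curves, Pb = 766/3 - (2/3)x and Ps = 32.5 + 0.125x; the wedge Ps − Pb = 34 gives 32.5 + 0.125x − (766/3 - (2/3)x) = 34, so x' = 6164/19.
Then Pb = 766/3 − (2/3)·(6164/19) = 742/19 and Ps = 32.5 + 0.125·(6164/19) = 1388/19.
ΔCS = ½(5348/19 + 6164/19)(1286/19 − 742/19) = 3131264/361; ΔPS = ½(5348/19 + 6164/19)(1388/19 − 1286/19) = 587112/361.
Government spending = 34 × 6164/19 = 209576/19.
DWL = ½ × 34 × (6164/19 − 5348/19) = 13872/19; fraction = (13872/19) / (209576/19) = 102/1541.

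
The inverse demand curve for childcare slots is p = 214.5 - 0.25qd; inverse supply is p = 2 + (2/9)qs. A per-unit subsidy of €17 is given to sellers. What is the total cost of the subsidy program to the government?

Government cost = €8262

Pre-subsidy: 214.5 - 0.25q = 2 + (2/9)q gives q* = 450 and p* = 102.
With the subsidy, sellers receive ps = pb + 17 for each unit, where pb is the price buyers pay.
On the curves, pb = 214.5 - 0.25q and ps = 2 + (2/9)q; the wedge ps − pb = 17 gives 2 + (2/9)q − (214.5 - 0.25q) = 17, so q' = 486.
Then pb = 214.5 − 0.25·486 = 93 and ps = 2 + (2/9)·486 = 110.
Government outlay = subsidy × quantity = 17 × 486 = 8262.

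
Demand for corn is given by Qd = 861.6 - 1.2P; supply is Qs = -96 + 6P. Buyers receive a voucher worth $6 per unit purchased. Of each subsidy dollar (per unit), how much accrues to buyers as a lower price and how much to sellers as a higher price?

Pre-subsidy: 861.6 - 1.2P = -96 + 6P gives P* = 133, Q* = 702.
With the rebate, buyers effectively pay Pb = Ps − 6, where Ps is the price sellers receive.
Demand in terms of Ps becomes Qd = 861.6 − 1.2(Ps − 6) = 868.8 - 1.2Ps. Setting this equal to supply: 868.8 - 1.2Ps = -96 + 6Ps, so Ps = 134.
Buyers pay Pb = 134 − 6 = 128; Q' = -96 + 6·134 = 708.
Buyers' price falls by P* − Pb = 133 − 128 = 5; sellers' price rises by Ps − P* = 134 − 133 = 1.

Buyers gain $5 per unit; sellers gain $1 per unit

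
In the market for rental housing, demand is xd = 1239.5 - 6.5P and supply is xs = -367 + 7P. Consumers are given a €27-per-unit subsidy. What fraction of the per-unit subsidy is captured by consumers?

Pre-subsidy: 1239.5 - 6.5P = -367 + 7P gives P* = 119, x* = 466.
With the rebate, buyers effectively pay Pb = Ps − 27, where Ps is the price sellers receive.
Demand in terms of Ps becomes xd = 1239.5 − 6.5(Ps − 27) = 1415 - 6.5Ps. Setting this equal to supply: 1415 - 6.5Ps = -367 + 7Ps, so Ps = 132.
Buyers pay Pb = 132 − 27 = 105; x' = -367 + 7·132 = 557.
Buyers' price falls by P* − Pb = 119 − 105 = 14; sellers' price rises by Ps − P* = 132 − 119 = 13.
So consumers capture 14/27 = 14/27 of each unit of subsidy.

Consumer share = 14/27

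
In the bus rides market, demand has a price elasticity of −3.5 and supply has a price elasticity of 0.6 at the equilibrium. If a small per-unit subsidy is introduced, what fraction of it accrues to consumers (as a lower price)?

For a small subsidy around the equilibrium, the benefit split depends on the relative slopes, which at a point are proportional to the elasticities.
Buyer share = εs/(εs + |εd|) = 0.6/(0.6 + 3.5) = 6/41; seller share = |εd|/(εs + |εd|) = 35/41.

Consumer share = 6/41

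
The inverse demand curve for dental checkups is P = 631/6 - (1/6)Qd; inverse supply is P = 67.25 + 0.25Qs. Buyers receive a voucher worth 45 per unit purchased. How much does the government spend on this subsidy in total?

Government cost = 8955

Pre-subsidy: 631/6 - (1/6)Q = 67.25 + 0.25Q gives Q* = 91 and P* = 90.
With the rebate, buyers effectively pay Pb = Ps − 45, where Ps is the price sellers receive.
On the curves, Pb = 631/6 - (1/6)Q and Ps = 67.25 + 0.25Q; the wedge Ps − Pb = 45 gives 67.25 + 0.25Q − (631/6 - (1/6)Q) = 45, so Q' = 199.
Then Pb = 631/6 − (1/6)·199 = 72 and Ps = 67.25 + 0.25·199 = 117.
Government outlay = subsidy × quantity = 45 × 199 = 8955.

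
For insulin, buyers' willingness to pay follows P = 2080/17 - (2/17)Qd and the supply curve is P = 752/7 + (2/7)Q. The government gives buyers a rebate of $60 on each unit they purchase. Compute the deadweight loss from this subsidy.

Pre-subsidy: 2080/17 - (2/17)Q = 752/7 + (2/7)Q gives Q* = 37 and P* = 118.
With the rebate, buyers effectively pay Pb = Ps − 60, where Ps is the price sellers receive.
On the curves, Pb = 2080/17 - (2/17)Q and Ps = 752/7 + (2/7)Q; the wedge Ps − Pb = 60 gives 752/7 + (2/7)Q − (2080/17 - (2/17)Q) = 60, so Q' = 185.75.
Then Pb = 2080/17 − (2/17)·185.75 = 100.5 and Ps = 752/7 + (2/7)·185.75 = 160.5.
The subsidy expands output by 185.75 − 37 = 148.75 past the efficient level; on those units the gap between marginal cost and willingness to pay runs from 0 up to 60.
DWL = ½ × 60 × 148.75 = 4462.5.

Deadweight loss = $4462.5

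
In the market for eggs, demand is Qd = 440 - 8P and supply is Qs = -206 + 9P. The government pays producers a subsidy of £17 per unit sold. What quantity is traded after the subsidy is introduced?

Pre-subsidy: 440 - 8P = -206 + 9P gives P* = 38, Q* = 136.
With the subsidy, sellers receive Ps = Pb + 17 for each unit, where Pb is the price buyers pay.
Supply in terms of Pb becomes Qs = -206 + 9(Pb + 17) = -53 + 9Pb. Setting this equal to demand: 440 - 8Pb = -53 + 9Pb, so Pb = 29.
Sellers receive Ps = 29 + 17 = 46; Q' = 440 − 8·29 = 208.

Q' = 208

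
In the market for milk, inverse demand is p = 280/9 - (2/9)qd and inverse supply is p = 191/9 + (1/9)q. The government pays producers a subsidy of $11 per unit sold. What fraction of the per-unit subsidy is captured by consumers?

Consumer share = 2/3

Pre-subsidy: 280/9 - (2/9)q = 191/9 + (1/9)q gives q* = 89/3 and p* = 662/27.
With the subsidy, sellers receive ps = pb + 11 for each unit, where pb is the price buyers pay.
On the curves, pb = 280/9 - (2/9)q and ps = 191/9 + (1/9)q; the wedge ps − pb = 11 gives 191/9 + (1/9)q − (280/9 - (2/9)q) = 11, so q' = 188/3.
Then pb = 280/9 − (2/9)·(188/3) = 464/27 and ps = 191/9 + (1/9)·(188/3) = 761/27.
Buyers' price falls by p* − pb = 662/27 − 464/27 = 22/3; sellers' price rises by ps − p* = 761/27 − 662/27 = 11/3.
So consumers capture (22/3)/11 = 2/3 of each unit of subsidy.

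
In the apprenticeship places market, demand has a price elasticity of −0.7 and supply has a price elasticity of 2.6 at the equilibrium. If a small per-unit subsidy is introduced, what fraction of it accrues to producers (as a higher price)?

Producer share = 7/33

For a small subsidy around the equilibrium, the benefit split depends on the relative slopes, which at a point are proportional to the elasticities.
Buyer share = εs/(εs + |εd|) = 2.6/(2.6 + 0.7) = 26/33; seller share = |εd|/(εs + |εd|) = 7/33.
So producers capture 7/33 of the subsidy.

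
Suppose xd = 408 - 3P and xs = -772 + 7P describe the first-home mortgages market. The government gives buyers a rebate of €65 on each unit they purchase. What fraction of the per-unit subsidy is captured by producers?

Pre-subsidy: 408 - 3P = -772 + 7P gives P* = 118, x* = 54.
With the rebate, buyers effectively pay Pb = Ps − 65, where Ps is the price sellers receive.
Demand in terms of Ps becomes xd = 408 − 3(Ps − 65) = 603 - 3Ps. Setting this equal to supply: 603 - 3Ps = -772 + 7Ps, so Ps = 137.5.
Buyers pay Pb = 137.5 − 65 = 72.5; x' = -772 + 7·137.5 = 190.5.
Buyers' price falls by P* − Pb = 118 − 72.5 = 45.5; sellers' price rises by Ps − P* = 137.5 − 118 = 19.5.
So producers capture 19.5/65 = 0.3 of each unit of subsidy.

Producer share = 0.3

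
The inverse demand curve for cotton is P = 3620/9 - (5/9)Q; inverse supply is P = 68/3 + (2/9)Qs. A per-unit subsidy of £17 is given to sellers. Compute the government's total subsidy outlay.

Pre-subsidy: 3620/9 - (5/9)Q = 68/3 + (2/9)Q gives Q* = 488 and P* = 1180/9.
With the subsidy, sellers receive Ps = Pb + 17 for each unit, where Pb is the price buyers pay.
On the curves, Pb = 3620/9 - (5/9)Q and Ps = 68/3 + (2/9)Q; the wedge Ps − Pb = 17 gives 68/3 + (2/9)Q − (3620/9 - (5/9)Q) = 17, so Q' = 3569/7.
Then Pb = 3620/9 − (5/9)·(3569/7) = 7495/63 and Ps = 68/3 + (2/9)·(3569/7) = 8566/63.
Government outlay = subsidy × quantity = 17 × 3569/7 = 60673/7.

Government cost = 60673/7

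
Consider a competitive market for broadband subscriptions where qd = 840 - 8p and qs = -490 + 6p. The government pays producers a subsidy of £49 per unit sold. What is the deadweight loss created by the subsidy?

Pre-subsidy: 840 - 8p = -490 + 6p gives p* = 95, q* = 80.
With the subsidy, sellers receive ps = pb + 49 for each unit, where pb is the price buyers pay.
Supply in terms of pb becomes qs = -490 + 6(pb + 49) = -196 + 6pb. Setting this equal to demand: 840 - 8pb = -196 + 6pb, so pb = 74.
Sellers receive ps = 74 + 49 = 123; q' = 840 − 8·74 = 248.
The subsidy expands output by 248 − 80 = 168 past the efficient level; on those units the gap between marginal cost and willingness to pay runs from 0 up to 49.
DWL = ½ × 49 × 168 = 4116.

Deadweight loss = £4116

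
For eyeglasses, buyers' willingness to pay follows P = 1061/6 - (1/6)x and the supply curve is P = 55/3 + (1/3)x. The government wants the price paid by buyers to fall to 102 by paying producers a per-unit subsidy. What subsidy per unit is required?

Required subsidy s = 66 per unit

At a buyer price of 102, quantity demanded is 1061 − 6·102 = 449.
Sellers supply 449 only when they receive Ps = 55/3 + (1/3)·449 = 168.
s = Ps − Pb = 168 − 102 = 66.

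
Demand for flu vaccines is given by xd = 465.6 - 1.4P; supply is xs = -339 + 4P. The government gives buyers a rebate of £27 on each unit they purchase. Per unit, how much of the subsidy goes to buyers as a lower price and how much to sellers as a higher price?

Buyers gain £20 per unit; sellers gain £7 per unit

Pre-subsidy: 465.6 - 1.4P = -339 + 4P gives P* = 149, x* = 257.
With the rebate, buyers effectively pay Pb = Ps − 27, where Ps is the price sellers receive.
Demand in terms of Ps becomes xd = 465.6 − 1.4(Ps − 27) = 503.4 - 1.4Ps. Setting this equal to supply: 503.4 - 1.4Ps = -339 + 4Ps, so Ps = 156.
Buyers pay Pb = 156 − 27 = 129; x' = -339 + 4·156 = 285.
Buyers' price falls by P* − Pb = 149 − 129 = 20; sellers' price rises by Ps − P* = 156 − 149 = 7.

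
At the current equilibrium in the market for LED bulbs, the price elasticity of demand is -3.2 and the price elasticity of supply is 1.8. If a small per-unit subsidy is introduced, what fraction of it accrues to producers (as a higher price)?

Producer share = 0.64

For a small subsidy around the equilibrium, the benefit split depends on the relative slopes, which at a point are proportional to the elasticities.
Buyer share = εs/(εs + |εd|) = 1.8/(1.8 + 3.2) = 0.36; seller share = |εd|/(εs + |εd|) = 0.64.
So producers capture 0.64 of the subsidy.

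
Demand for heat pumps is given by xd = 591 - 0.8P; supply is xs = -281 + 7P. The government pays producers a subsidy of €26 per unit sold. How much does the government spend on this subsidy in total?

Government cost = €13526

Pre-subsidy: 591 - 0.8P = -281 + 7P gives P* = 4360/39, x* = 19561/39.
With the subsidy, sellers receive Ps = Pb + 26 for each unit, where Pb is the price buyers pay.
Supply in terms of Pb becomes xs = -281 + 7(Pb + 26) = -99 + 7Pb. Setting this equal to demand: 591 - 0.8Pb = -99 + 7Pb, so Pb = 1150/13.
Sellers receive Ps = 1150/13 + 26 = 1488/13; x' = 591 − 0.8·(1150/13) = 6763/13.
Government outlay = subsidy × quantity = 26 × 6763/13 = 13526.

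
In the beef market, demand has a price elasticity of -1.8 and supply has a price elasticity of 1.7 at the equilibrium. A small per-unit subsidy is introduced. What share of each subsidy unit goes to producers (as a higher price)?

Producer share = 18/35

For a small subsidy around the equilibrium, the benefit split depends on the relative slopes, which at a point are proportional to the elasticities.
Buyer share = εs/(εs + |εd|) = 1.7/(1.7 + 1.8) = 17/35; seller share = |εd|/(εs + |εd|) = 18/35.
So producers capture 18/35 of the subsidy.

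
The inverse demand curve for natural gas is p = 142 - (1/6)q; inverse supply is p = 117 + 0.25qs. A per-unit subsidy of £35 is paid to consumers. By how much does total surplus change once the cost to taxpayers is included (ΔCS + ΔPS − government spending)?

Net change in total surplus = -£1470

Pre-subsidy: 142 - (1/6)q = 117 + 0.25q gives q* = 60 and p* = 132.
With the rebate, buyers effectively pay pb = ps − 35, where ps is the price sellers receive.
On the curves, pb = 142 - (1/6)q and ps = 117 + 0.25q; the wedge ps − pb = 35 gives 117 + 0.25q − (142 - (1/6)q) = 35, so q' = 144.
Then pb = 142 − (1/6)·144 = 118 and ps = 117 + 0.25·144 = 153.
ΔCS = ½(60 + 144)(132 − 118) = 1428; ΔPS = ½(60 + 144)(153 − 132) = 2142.
Government spending = 35 × 144 = 5040.
Net change = 1428 + 2142 − 5040 = -1470. The loss equals the DWL triangle ½·35·84.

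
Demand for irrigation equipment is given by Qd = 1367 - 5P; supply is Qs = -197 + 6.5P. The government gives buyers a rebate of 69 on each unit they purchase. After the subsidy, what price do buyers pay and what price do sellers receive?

Pre-subsidy: 1367 - 5P = -197 + 6.5P gives P* = 136, Q* = 687.
With the rebate, buyers effectively pay Pb = Ps − 69, where Ps is the price sellers receive.
Demand in terms of Ps becomes Qd = 1367 − 5(Ps − 69) = 1712 - 5Ps. Setting this equal to supply: 1712 - 5Ps = -197 + 6.5Ps, so Ps = 166.
Buyers pay Pb = 166 − 69 = 97; Q' = -197 + 6.5·166 = 882.

Buyers pay 97; sellers receive 166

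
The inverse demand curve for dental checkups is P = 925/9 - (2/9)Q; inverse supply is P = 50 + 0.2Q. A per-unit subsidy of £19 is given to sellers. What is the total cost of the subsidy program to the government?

Government cost = £3230

Pre-subsidy: 925/9 - (2/9)Q = 50 + 0.2Q gives Q* = 125 and P* = 75.
With the subsidy, sellers receive Ps = Pb + 19 for each unit, where Pb is the price buyers pay.
On the curves, Pb = 925/9 - (2/9)Q and Ps = 50 + 0.2Q; the wedge Ps − Pb = 19 gives 50 + 0.2Q − (925/9 - (2/9)Q) = 19, so Q' = 170.
Then Pb = 925/9 − (2/9)·170 = 65 and Ps = 50 + 0.2·170 = 84.
Government outlay = subsidy × quantity = 19 × 170 = 3230.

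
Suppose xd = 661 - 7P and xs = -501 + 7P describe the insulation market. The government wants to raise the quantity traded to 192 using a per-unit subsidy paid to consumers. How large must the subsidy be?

At x = 192, invert demand for the buyer price: Pb = (661 − 192)/7 = 67; invert supply for the seller price: Ps = (192 − (-501))/7 = 99.
The subsidy must fill the gap: s = Ps − Pb = 99 − 67 = 32.

Required subsidy s = 32 per unit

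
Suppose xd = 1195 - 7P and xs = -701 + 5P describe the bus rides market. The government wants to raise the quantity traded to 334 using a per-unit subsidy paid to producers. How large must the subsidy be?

Required subsidy s = 84 per unit

At x = 334, invert demand for the buyer price: Pb = (1195 − 334)/7 = 123; invert supply for the seller price: Ps = (334 − (-701))/5 = 207.
The subsidy must fill the gap: s = Ps − Pb = 207 − 123 = 84.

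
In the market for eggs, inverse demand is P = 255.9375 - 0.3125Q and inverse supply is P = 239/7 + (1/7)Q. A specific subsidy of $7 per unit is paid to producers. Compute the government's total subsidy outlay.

Government cost = 179375/51

Pre-subsidy: 255.9375 - 0.3125Q = 239/7 + (1/7)Q gives Q* = 24841/51 and P* = 5290/51.
With the subsidy, sellers receive Ps = Pb + 7 for each unit, where Pb is the price buyers pay.
On the curves, Pb = 255.9375 - 0.3125Q and Ps = 239/7 + (1/7)Q; the wedge Ps − Pb = 7 gives 239/7 + (1/7)Q − (255.9375 - 0.3125Q) = 7, so Q' = 25625/51.
Then Pb = 255.9375 − 0.3125·(25625/51) = 5045/51 and Ps = 239/7 + (1/7)·(25625/51) = 5402/51.
Government outlay = subsidy × quantity = 7 × 25625/51 = 179375/51.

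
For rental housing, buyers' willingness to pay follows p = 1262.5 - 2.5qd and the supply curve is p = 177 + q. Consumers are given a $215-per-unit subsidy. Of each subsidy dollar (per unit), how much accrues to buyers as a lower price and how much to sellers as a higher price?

Pre-subsidy: 1262.5 - 2.5q = 177 + q gives q* = 2171/7 and p* = 3410/7.
With the rebate, buyers effectively pay pb = ps − 215, where ps is the price sellers receive.
On the curves, pb = 1262.5 - 2.5q and ps = 177 + q; the wedge ps − pb = 215 gives 177 + q − (1262.5 - 2.5q) = 215, so q' = 2601/7.
Then pb = 1262.5 − 2.5·(2601/7) = 2335/7 and ps = 177 + 1·(2601/7) = 3840/7.
Buyers' price falls by p* − pb = 3410/7 − 2335/7 = 1075/7; sellers' price rises by ps − p* = 3840/7 − 3410/7 = 430/7.

Buyers gain 1075/7 per unit; sellers gain 430/7 per unit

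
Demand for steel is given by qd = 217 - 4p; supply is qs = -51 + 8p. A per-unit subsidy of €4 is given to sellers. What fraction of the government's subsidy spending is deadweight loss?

DWL / government spending = 16/415

Pre-subsidy: 217 - 4p = -51 + 8p gives p* = 67/3, q* = 383/3.
With the subsidy, sellers receive ps = pb + 4 for each unit, where pb is the price buyers pay.
Supply in terms of pb becomes qs = -51 + 8(pb + 4) = -19 + 8pb. Setting this equal to demand: 217 - 4pb = -19 + 8pb, so pb = 59/3.
Sellers receive ps = 59/3 + 4 = 71/3; q' = 217 − 4·(59/3) = 415/3.
ΔCS = ½(383/3 + 415/3)(67/3 − 59/3) = 1064/3; ΔPS = ½(383/3 + 415/3)(71/3 − 67/3) = 532/3.
Government spending = 4 × 415/3 = 1660/3.
DWL = ½ × 4 × (415/3 − 383/3) = 64/3; fraction = (64/3) / (1660/3) = 16/415.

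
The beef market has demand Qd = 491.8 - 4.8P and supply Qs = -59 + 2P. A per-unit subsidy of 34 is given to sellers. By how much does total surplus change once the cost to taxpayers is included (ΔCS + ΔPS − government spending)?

Net change in total surplus = -816

Pre-subsidy: 491.8 - 4.8P = -59 + 2P gives P* = 81, Q* = 103.
With the subsidy, sellers receive Ps = Pb + 34 for each unit, where Pb is the price buyers pay.
Supply in terms of Pb becomes Qs = -59 + 2(Pb + 34) = 9 + 2Pb. Setting this equal to demand: 491.8 - 4.8Pb = 9 + 2Pb, so Pb = 71.
Sellers receive Ps = 71 + 34 = 105; Q' = 491.8 − 4.8·71 = 151.
ΔCS = ½(103 + 151)(81 − 71) = 1270; ΔPS = ½(103 + 151)(105 − 81) = 3048.
Government spending = 34 × 151 = 5134.
Net change = 1270 + 3048 − 5134 = -816. The loss equals the DWL triangle ½·34·48.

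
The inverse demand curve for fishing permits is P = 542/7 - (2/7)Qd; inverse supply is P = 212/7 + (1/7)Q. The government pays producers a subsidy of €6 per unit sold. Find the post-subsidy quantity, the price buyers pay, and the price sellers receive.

Q' = 124; buyers pay €42; sellers receive €48

Pre-subsidy: 542/7 - (2/7)Q = 212/7 + (1/7)Q gives Q* = 110 and P* = 46.
With the subsidy, sellers receive Ps = Pb + 6 for each unit, where Pb is the price buyers pay.
On the curves, Pb = 542/7 - (2/7)Q and Ps = 212/7 + (1/7)Q; the wedge Ps − Pb = 6 gives 212/7 + (1/7)Q − (542/7 - (2/7)Q) = 6, so Q' = 124.
Then Pb = 542/7 − (2/7)·124 = 42 and Ps = 212/7 + (1/7)·124 = 48.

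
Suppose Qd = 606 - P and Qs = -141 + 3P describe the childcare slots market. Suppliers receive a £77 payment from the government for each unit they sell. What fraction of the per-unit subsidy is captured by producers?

Pre-subsidy: 606 - P = -141 + 3P gives P* = 186.75, Q* = 419.25.
With the subsidy, sellers receive Ps = Pb + 77 for each unit, where Pb is the price buyers pay.
Supply in terms of Pb becomes Qs = -141 + 3(Pb + 77) = 90 + 3Pb. Setting this equal to demand: 606 - Pb = 90 + 3Pb, so Pb = 129.
Sellers receive Ps = 129 + 77 = 206; Q' = 606 − 1·129 = 477.
Buyers' price falls by P* − Pb = 186.75 − 129 = 57.75; sellers' price rises by Ps − P* = 206 − 186.75 = 19.25.
So producers capture 19.25/77 = 0.25 of each unit of subsidy.

Producer share = 0.25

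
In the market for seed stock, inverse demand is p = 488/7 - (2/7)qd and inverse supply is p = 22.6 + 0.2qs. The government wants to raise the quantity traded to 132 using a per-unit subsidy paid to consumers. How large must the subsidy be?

At q = 132, from the demand curve buyers pay pb = 488/7 − (2/7)·132 = 32; from the supply curve sellers need ps = 22.6 + 0.2·132 = 49.
The subsidy must fill the gap: s = ps − pb = 49 − 32 = 17.

Required subsidy s = 17 per unit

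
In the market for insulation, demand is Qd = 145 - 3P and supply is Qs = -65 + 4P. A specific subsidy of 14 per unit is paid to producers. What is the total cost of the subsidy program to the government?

Government cost = 1106

Pre-subsidy: 145 - 3P = -65 + 4P gives P* = 30, Q* = 55.
With the subsidy, sellers receive Ps = Pb + 14 for each unit, where Pb is the price buyers pay.
Supply in terms of Pb becomes Qs = -65 + 4(Pb + 14) = -9 + 4Pb. Setting this equal to demand: 145 - 3Pb = -9 + 4Pb, so Pb = 22.
Sellers receive Ps = 22 + 14 = 36; Q' = 145 − 3·22 = 79.
Government outlay = subsidy × quantity = 14 × 79 = 1106.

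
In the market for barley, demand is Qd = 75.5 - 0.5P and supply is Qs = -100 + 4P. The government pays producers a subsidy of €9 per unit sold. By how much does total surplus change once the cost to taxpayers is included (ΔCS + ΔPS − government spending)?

Pre-subsidy: 75.5 - 0.5P = -100 + 4P gives P* = 39, Q* = 56.
With the subsidy, sellers receive Ps = Pb + 9 for each unit, where Pb is the price buyers pay.
Supply in terms of Pb becomes Qs = -100 + 4(Pb + 9) = -64 + 4Pb. Setting this equal to demand: 75.5 - 0.5Pb = -64 + 4Pb, so Pb = 31.
Sellers receive Ps = 31 + 9 = 40; Q' = 75.5 − 0.5·31 = 60.
ΔCS = ½(56 + 60)(39 − 31) = 464; ΔPS = ½(56 + 60)(40 − 39) = 58.
Government spending = 9 × 60 = 540.
Net change = 464 + 58 − 540 = -18. The loss equals the DWL triangle ½·9·4.

Net change in total surplus = -€18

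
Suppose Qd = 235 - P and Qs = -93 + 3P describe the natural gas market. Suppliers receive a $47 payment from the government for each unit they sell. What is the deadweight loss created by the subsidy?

Pre-subsidy: 235 - P = -93 + 3P gives P* = 82, Q* = 153.
With the subsidy, sellers receive Ps = Pb + 47 for each unit, where Pb is the price buyers pay.
Supply in terms of Pb becomes Qs = -93 + 3(Pb + 47) = 48 + 3Pb. Setting this equal to demand: 235 - Pb = 48 + 3Pb, so Pb = 46.75.
Sellers receive Ps = 46.75 + 47 = 93.75; Q' = 235 − 1·46.75 = 188.25.
The subsidy expands output by 188.25 − 153 = 35.25 past the efficient level; on those units the gap between marginal cost and willingness to pay runs from 0 up to 47.
DWL = ½ × 47 × 35.25 = 828.375.

Deadweight loss = $828.375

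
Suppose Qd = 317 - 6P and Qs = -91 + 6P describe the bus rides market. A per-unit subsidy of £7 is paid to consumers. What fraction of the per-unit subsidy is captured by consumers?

Pre-subsidy: 317 - 6P = -91 + 6P gives P* = 34, Q* = 113.
With the rebate, buyers effectively pay Pb = Ps − 7, where Ps is the price sellers receive.
Demand in terms of Ps becomes Qd = 317 − 6(Ps − 7) = 359 - 6Ps. Setting this equal to supply: 359 - 6Ps = -91 + 6Ps, so Ps = 37.5.
Buyers pay Pb = 37.5 − 7 = 30.5; Q' = -91 + 6·37.5 = 134.
Buyers' price falls by P* − Pb = 34 − 30.5 = 3.5; sellers' price rises by Ps − P* = 37.5 − 34 = 3.5.
So consumers capture 3.5/7 = 0.5 of each unit of subsidy.

Consumer share = 0.5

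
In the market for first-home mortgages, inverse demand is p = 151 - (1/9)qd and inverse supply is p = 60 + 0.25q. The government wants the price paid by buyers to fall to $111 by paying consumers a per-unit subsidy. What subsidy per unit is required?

Required subsidy s = $39 per unit

At a buyer price of 111, quantity demanded is 1359 − 9·111 = 360.
Sellers supply 360 only when they receive ps = 60 + 0.25·360 = 150.
s = ps − pb = 150 − 111 = 39.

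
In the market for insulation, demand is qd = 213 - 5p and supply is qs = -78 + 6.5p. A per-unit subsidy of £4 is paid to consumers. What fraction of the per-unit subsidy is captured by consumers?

Pre-subsidy: 213 - 5p = -78 + 6.5p gives p* = 582/23, q* = 1989/23.
With the rebate, buyers effectively pay pb = ps − 4, where ps is the price sellers receive.
Demand in terms of ps becomes qd = 213 − 5(ps − 4) = 233 - 5ps. Setting this equal to supply: 233 - 5ps = -78 + 6.5ps, so ps = 622/23.
Buyers pay pb = 622/23 − 4 = 530/23; q' = -78 + 6.5·(622/23) = 2249/23.
Buyers' price falls by p* − pb = 582/23 − 530/23 = 52/23; sellers' price rises by ps − p* = 622/23 − 582/23 = 40/23.
So consumers capture (52/23)/4 = 13/23 of each unit of subsidy.

Consumer share = 13/23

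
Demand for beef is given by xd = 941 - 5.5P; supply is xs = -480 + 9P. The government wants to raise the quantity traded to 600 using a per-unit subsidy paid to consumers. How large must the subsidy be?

At x = 600, invert demand for the buyer price: Pb = (941 − 600)/5.5 = 62; invert supply for the seller price: Ps = (600 − (-480))/9 = 120.
The subsidy must fill the gap: s = Ps − Pb = 120 − 62 = 58.

Required subsidy s = 58 per unit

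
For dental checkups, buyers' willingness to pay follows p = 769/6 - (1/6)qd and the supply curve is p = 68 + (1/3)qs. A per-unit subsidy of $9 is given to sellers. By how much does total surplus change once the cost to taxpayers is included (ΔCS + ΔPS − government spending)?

Pre-subsidy: 769/6 - (1/6)q = 68 + (1/3)q gives q* = 361/3 and p* = 973/9.
With the subsidy, sellers receive ps = pb + 9 for each unit, where pb is the price buyers pay.
On the curves, pb = 769/6 - (1/6)q and ps = 68 + (1/3)q; the wedge ps − pb = 9 gives 68 + (1/3)q − (769/6 - (1/6)q) = 9, so q' = 415/3.
Then pb = 769/6 − (1/6)·(415/3) = 946/9 and ps = 68 + (1/3)·(415/3) = 1027/9.
ΔCS = ½(361/3 + 415/3)(973/9 − 946/9) = 388; ΔPS = ½(361/3 + 415/3)(1027/9 − 973/9) = 776.
Government spending = 9 × 415/3 = 1245.
Net change = 388 + 776 − 1245 = -81. The loss equals the DWL triangle ½·9·18.

Net change in total surplus = -$81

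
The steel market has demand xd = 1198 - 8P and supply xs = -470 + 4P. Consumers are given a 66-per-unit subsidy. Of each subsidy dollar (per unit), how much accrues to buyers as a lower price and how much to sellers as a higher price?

Buyers gain 22 per unit; sellers gain 44 per unit

Pre-subsidy: 1198 - 8P = -470 + 4P gives P* = 139, x* = 86.
With the rebate, buyers effectively pay Pb = Ps − 66, where Ps is the price sellers receive.
Demand in terms of Ps becomes xd = 1198 − 8(Ps − 66) = 1726 - 8Ps. Setting this equal to supply: 1726 - 8Ps = -470 + 4Ps, so Ps = 183.
Buyers pay Pb = 183 − 66 = 117; x' = -470 + 4·183 = 262.
Buyers' price falls by P* − Pb = 139 − 117 = 22; sellers' price rises by Ps − P* = 183 − 139 = 44.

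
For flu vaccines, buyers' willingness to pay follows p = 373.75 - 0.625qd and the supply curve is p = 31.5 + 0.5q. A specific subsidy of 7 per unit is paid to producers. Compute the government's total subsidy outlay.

Pre-subsidy: 373.75 - 0.625q = 31.5 + 0.5q gives q* = 2738/9 and p* = 3305/18.
With the subsidy, sellers receive ps = pb + 7 for each unit, where pb is the price buyers pay.
On the curves, pb = 373.75 - 0.625q and ps = 31.5 + 0.5q; the wedge ps − pb = 7 gives 31.5 + 0.5q − (373.75 - 0.625q) = 7, so q' = 2794/9.
Then pb = 373.75 − 0.625·(2794/9) = 3235/18 and ps = 31.5 + 0.5·(2794/9) = 3361/18.
Government outlay = subsidy × quantity = 7 × 2794/9 = 19558/9.

Government cost = 19558/9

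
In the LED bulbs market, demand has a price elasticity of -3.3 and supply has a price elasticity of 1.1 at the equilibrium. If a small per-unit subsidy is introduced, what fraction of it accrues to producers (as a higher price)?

For a small subsidy around the equilibrium, the benefit split depends on the relative slopes, which at a point are proportional to the elasticities.
Buyer share = εs/(εs + |εd|) = 1.1/(1.1 + 3.3) = 0.25; seller share = |εd|/(εs + |εd|) = 0.75.
So producers capture 0.75 of the subsidy.

Producer share = 0.75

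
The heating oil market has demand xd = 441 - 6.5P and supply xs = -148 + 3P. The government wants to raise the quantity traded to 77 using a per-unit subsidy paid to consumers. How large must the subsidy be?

Required subsidy s = 19 per unit

At x = 77, invert demand for the buyer price: Pb = (441 − 77)/6.5 = 56; invert supply for the seller price: Ps = (77 − (-148))/3 = 75.
The subsidy must fill the gap: s = Ps − Pb = 75 − 56 = 19.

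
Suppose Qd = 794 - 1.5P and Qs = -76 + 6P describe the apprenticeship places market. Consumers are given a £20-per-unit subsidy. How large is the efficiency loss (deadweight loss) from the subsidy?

Deadweight loss = £240

Pre-subsidy: 794 - 1.5P = -76 + 6P gives P* = 116, Q* = 620.
With the rebate, buyers effectively pay Pb = Ps − 20, where Ps is the price sellers receive.
Demand in terms of Ps becomes Qd = 794 − 1.5(Ps − 20) = 824 - 1.5Ps. Setting this equal to supply: 824 - 1.5Ps = -76 + 6Ps, so Ps = 120.
Buyers pay Pb = 120 − 20 = 100; Q' = -76 + 6·120 = 644.
The subsidy expands output by 644 − 620 = 24 past the efficient level; on those units the gap between marginal cost and willingness to pay runs from 0 up to 20.
DWL = ½ × 20 × 24 = 240.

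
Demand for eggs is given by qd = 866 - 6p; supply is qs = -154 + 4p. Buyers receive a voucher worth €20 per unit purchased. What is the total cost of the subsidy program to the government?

Government cost = €6040

Pre-subsidy: 866 - 6p = -154 + 4p gives p* = 102, q* = 254.
With the rebate, buyers effectively pay pb = ps − 20, where ps is the price sellers receive.
Demand in terms of ps becomes qd = 866 − 6(ps − 20) = 986 - 6ps. Setting this equal to supply: 986 - 6ps = -154 + 4ps, so ps = 114.
Buyers pay pb = 114 − 20 = 94; q' = -154 + 4·114 = 302.
Government outlay = subsidy × quantity = 20 × 302 = 6040.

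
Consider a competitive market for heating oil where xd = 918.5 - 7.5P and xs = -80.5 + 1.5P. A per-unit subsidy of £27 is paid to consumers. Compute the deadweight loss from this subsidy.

Pre-subsidy: 918.5 - 7.5P = -80.5 + 1.5P gives P* = 111, x* = 86.
With the rebate, buyers effectively pay Pb = Ps − 27, where Ps is the price sellers receive.
Demand in terms of Ps becomes xd = 918.5 − 7.5(Ps − 27) = 1121 - 7.5Ps. Setting this equal to supply: 1121 - 7.5Ps = -80.5 + 1.5Ps, so Ps = 133.5.
Buyers pay Pb = 133.5 − 27 = 106.5; x' = -80.5 + 1.5·133.5 = 119.75.
The subsidy expands output by 119.75 − 86 = 33.75 past the efficient level; on those units the gap between marginal cost and willingness to pay runs from 0 up to 27.
DWL = ½ × 27 × 33.75 = 455.625.

Deadweight loss = £455.625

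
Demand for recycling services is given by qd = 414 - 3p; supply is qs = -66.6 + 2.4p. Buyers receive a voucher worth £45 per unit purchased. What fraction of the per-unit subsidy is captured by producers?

Producer share = 5/9

Pre-subsidy: 414 - 3p = -66.6 + 2.4p gives p* = 89, q* = 147.
With the rebate, buyers effectively pay pb = ps − 45, where ps is the price sellers receive.
Demand in terms of ps becomes qd = 414 − 3(ps − 45) = 549 - 3ps. Setting this equal to supply: 549 - 3ps = -66.6 + 2.4ps, so ps = 114.
Buyers pay pb = 114 − 45 = 69; q' = -66.6 + 2.4·114 = 207.
Buyers' price falls by p* − pb = 89 − 69 = 20; sellers' price rises by ps − p* = 114 − 89 = 25.
So producers capture 25/45 = 5/9 of each unit of subsidy.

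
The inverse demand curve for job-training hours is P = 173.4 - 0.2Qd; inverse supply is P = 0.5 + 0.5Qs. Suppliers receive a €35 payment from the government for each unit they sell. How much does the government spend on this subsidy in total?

Pre-subsidy: 173.4 - 0.2Q = 0.5 + 0.5Q gives Q* = 247 and P* = 124.
With the subsidy, sellers receive Ps = Pb + 35 for each unit, where Pb is the price buyers pay.
On the curves, Pb = 173.4 - 0.2Q and Ps = 0.5 + 0.5Q; the wedge Ps − Pb = 35 gives 0.5 + 0.5Q − (173.4 - 0.2Q) = 35, so Q' = 297.
Then Pb = 173.4 − 0.2·297 = 114 and Ps = 0.5 + 0.5·297 = 149.
Government outlay = subsidy × quantity = 35 × 297 = 10395.

Government cost = €10395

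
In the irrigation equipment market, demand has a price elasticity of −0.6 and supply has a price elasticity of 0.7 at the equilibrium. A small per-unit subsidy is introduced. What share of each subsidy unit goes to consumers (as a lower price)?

Consumer share = 7/13

For a small subsidy around the equilibrium, the benefit split depends on the relative slopes, which at a point are proportional to the elasticities.
Buyer share = εs/(εs + |εd|) = 0.7/(0.7 + 0.6) = 7/13; seller share = |εd|/(εs + |εd|) = 6/13.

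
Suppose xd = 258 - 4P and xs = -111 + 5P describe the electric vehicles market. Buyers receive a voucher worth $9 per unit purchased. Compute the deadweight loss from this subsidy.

Deadweight loss = $90

Pre-subsidy: 258 - 4P = -111 + 5P gives P* = 41, x* = 94.
With the rebate, buyers effectively pay Pb = Ps − 9, where Ps is the price sellers receive.
Demand in terms of Ps becomes xd = 258 − 4(Ps − 9) = 294 - 4Ps. Setting this equal to supply: 294 - 4Ps = -111 + 5Ps, so Ps = 45.
Buyers pay Pb = 45 − 9 = 36; x' = -111 + 5·45 = 114.
The subsidy expands output by 114 − 94 = 20 past the efficient level; on those units the gap between marginal cost and willingness to pay runs from 0 up to 9.
DWL = ½ × 9 × 20 = 90.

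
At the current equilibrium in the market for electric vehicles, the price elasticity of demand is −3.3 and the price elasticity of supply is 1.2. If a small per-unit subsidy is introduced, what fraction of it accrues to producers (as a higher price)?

For a small subsidy around the equilibrium, the benefit split depends on the relative slopes, which at a point are proportional to the elasticities.
Buyer share = εs/(εs + |εd|) = 1.2/(1.2 + 3.3) = 4/15; seller share = |εd|/(εs + |εd|) = 11/15.
So producers capture 11/15 of the subsidy.

Producer share = 11/15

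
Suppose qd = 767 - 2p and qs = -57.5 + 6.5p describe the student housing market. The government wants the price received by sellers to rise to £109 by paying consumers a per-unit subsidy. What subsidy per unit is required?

Required subsidy s = £51 per unit

At a seller price of 109, quantity supplied is -57.5 + 6.5·109 = 651.
Buyers absorb 651 only when they pay pb with 767 − 2·pb = 651, i.e. pb = 58.
s = ps − pb = 109 − 58 = 51.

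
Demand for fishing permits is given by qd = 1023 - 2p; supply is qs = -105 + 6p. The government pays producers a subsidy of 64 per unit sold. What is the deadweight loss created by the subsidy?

Pre-subsidy: 1023 - 2p = -105 + 6p gives p* = 141, q* = 741.
With the subsidy, sellers receive ps = pb + 64 for each unit, where pb is the price buyers pay.
Supply in terms of pb becomes qs = -105 + 6(pb + 64) = 279 + 6pb. Setting this equal to demand: 1023 - 2pb = 279 + 6pb, so pb = 93.
Sellers receive ps = 93 + 64 = 157; q' = 1023 − 2·93 = 837.
The subsidy expands output by 837 − 741 = 96 past the efficient level; on those units the gap between marginal cost and willingness to pay runs from 0 up to 64.
DWL = ½ × 64 × 96 = 3072.

Deadweight loss = 3072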